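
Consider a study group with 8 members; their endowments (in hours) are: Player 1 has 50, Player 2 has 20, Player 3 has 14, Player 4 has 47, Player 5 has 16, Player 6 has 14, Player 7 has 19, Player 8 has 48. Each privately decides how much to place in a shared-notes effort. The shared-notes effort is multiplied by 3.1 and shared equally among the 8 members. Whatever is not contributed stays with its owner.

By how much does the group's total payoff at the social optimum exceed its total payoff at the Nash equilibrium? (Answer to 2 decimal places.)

The private return per contributed unit is 3.1/8 = 0.3875 < 1 for every player regardless of endowment, so the Nash equilibrium is zero contribution and the group total is Σ E_j = 50 + 20 + 14 + 47 + 16 + 14 + 19 + 48 = 228.
Each contributed unit returns 3.100 to the group, so the social optimum is full contribution by everyone: group total = 3.100 × 228 = 706.80.
Efficiency loss = (3.100 − 1) × 228 = 478.80.

478.80 hours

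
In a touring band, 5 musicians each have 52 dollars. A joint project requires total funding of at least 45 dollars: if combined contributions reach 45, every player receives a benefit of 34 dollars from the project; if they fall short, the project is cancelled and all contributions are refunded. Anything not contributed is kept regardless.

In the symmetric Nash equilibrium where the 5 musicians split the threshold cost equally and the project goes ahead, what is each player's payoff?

77 dollars

Equal share of the threshold: 45/5 = 9.
At this profile no one gains by cutting their contribution: any cut drops the total below 45, the project is cancelled, contributions are refunded, and the deviator ends with 52, which is less than 52 − 9 + 34 = 77. Contributing more than 9 just wastes the excess. So contributing exactly 9 is a best response.
Each player's payoff: 52 − 9 + 34 = 77.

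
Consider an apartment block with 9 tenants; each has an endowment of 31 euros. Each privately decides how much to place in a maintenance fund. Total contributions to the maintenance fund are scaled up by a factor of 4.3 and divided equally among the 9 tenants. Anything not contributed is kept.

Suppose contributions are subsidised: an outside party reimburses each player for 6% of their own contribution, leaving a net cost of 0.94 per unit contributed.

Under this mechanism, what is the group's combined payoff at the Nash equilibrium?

279.00 euros

The effective private return is (4.3/9) / 0.94 = 0.5083, which is still under 1, so the mechanism doesn't change anyone's dominant strategy: zero contribution.
Everyone keeps their endowment and the group total is 9 × 31 = 279.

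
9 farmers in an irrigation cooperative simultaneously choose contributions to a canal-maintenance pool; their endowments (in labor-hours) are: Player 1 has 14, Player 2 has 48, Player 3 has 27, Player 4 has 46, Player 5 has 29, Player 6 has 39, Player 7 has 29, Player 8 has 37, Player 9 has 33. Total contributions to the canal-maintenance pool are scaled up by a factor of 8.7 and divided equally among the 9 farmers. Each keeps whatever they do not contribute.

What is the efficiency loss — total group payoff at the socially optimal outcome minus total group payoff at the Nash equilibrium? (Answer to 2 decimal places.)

2325.40 labor-hours

The private return per contributed unit is 8.7/9 = 0.9667 < 1 for every player regardless of endowment, so the Nash equilibrium is zero contribution and the group total is Σ E_j = 14 + 48 + 27 + 46 + 29 + 39 + 29 + 37 + 33 = 302.
Each contributed unit returns 8.700 to the group, so the social optimum is full contribution by everyone: group total = 8.700 × 302 = 2627.40.
Efficiency loss = (8.700 − 1) × 302 = 2325.40.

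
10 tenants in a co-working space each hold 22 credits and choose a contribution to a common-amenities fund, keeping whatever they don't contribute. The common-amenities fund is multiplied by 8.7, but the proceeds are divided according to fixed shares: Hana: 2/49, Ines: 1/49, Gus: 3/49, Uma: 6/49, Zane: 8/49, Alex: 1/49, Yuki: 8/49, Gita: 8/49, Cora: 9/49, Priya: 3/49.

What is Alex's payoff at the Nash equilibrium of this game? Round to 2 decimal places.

A player with share s gets back 8.7·s per unit contributed, so full contribution is dominant for anyone with s > 1/8.7 = 0.1149 and zero contribution is dominant for anyone below.
The shares above 0.1149 belong to Uma, Zane, Yuki, Gita and Cora, contributing 22 each; the remaining 5 contribute 0. Total contributed: 110.
Alex keeps 22 and receives 8.7 × 110 × 1/49 = 19.53 from the common-amenities fund, for a payoff of 41.53.

41.53 credits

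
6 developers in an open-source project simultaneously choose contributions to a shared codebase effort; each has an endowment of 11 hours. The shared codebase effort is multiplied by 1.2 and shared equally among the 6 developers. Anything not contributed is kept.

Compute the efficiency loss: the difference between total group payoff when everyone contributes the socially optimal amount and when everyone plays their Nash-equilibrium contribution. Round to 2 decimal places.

13.20 hours

Each contributed unit returns 1.2/6 = 0.2000 to its contributor — below 1 — so contributing 0 is dominant for every player. At the Nash equilibrium everyone keeps their 11, and the group total is 6 × 11 = 66.
Each contributed unit returns 1.200 to the group as a whole (0.2000 to each of 6 players), which exceeds 1, so the social optimum is full contribution: group total = 1.200 × 66 = 79.20.
Efficiency loss = 79.20 − 66 = 13.20.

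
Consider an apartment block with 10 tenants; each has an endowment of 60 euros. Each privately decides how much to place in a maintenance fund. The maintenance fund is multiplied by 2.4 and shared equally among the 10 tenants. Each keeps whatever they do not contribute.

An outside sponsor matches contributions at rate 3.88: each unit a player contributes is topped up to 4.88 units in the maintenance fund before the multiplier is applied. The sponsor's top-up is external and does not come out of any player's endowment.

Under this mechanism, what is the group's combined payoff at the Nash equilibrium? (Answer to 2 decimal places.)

7027.20 euros

With the mechanism, a contributed unit returns 2.4 × 4.88 / 10 = 1.1712 per unit of net cost to the contributor — now above 1 — so contributing fully is weakly dominant for every player.
So the Nash equilibrium is full contribution by all 10; the group earns 2.4 × 4.88 × 600 = 7027.20.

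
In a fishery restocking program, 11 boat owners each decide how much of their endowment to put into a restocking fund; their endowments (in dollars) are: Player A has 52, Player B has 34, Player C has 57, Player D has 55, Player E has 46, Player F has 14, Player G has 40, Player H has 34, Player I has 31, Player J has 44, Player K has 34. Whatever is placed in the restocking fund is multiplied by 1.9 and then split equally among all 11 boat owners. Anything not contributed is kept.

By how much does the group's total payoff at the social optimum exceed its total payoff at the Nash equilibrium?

The private return per contributed unit is 1.9/11 = 0.1727 < 1 for every player regardless of endowment, so the Nash equilibrium is zero contribution and the group total is Σ E_j = 52 + 34 + 57 + 55 + 46 + 14 + 40 + 34 + 31 + 44 + 34 = 441.
Each contributed unit returns 1.900 to the group, so the social optimum is full contribution by everyone: group total = 1.900 × 441 = 837.90.
Efficiency loss = (1.900 − 1) × 441 = 396.90.

396.90 dollars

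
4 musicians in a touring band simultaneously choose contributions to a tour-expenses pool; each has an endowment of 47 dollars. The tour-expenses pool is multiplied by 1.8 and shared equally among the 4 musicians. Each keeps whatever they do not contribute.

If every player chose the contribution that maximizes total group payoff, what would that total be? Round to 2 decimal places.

Each contributed unit returns 1.800 to the group as a whole (0.4500 to each of 4 players), which exceeds 1, so the social optimum is full contribution: group total = 1.800 × 188 = 338.40.

338.40 dollars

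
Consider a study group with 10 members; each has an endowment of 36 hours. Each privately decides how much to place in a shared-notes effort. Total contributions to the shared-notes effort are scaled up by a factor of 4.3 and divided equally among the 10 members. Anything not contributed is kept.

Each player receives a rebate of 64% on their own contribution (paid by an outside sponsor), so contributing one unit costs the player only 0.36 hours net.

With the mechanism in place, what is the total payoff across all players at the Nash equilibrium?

1778.40 hours

The effective private return per unit is now (4.3/10) / 0.36 = 1.1944 > 1, so every player's dominant strategy flips to full contribution.
So the Nash equilibrium is full contribution by all 10; the group earns 10 × (36 × 0.64 + 4.3 × 36) = 1778.40.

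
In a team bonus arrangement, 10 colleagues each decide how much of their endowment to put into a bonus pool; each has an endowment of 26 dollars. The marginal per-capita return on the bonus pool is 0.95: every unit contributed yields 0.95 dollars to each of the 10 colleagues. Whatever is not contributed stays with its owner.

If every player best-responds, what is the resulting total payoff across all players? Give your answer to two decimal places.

The private return per contributed unit is 0.95 < 1, so contributing 0 is dominant for every player. At the Nash equilibrium everyone keeps their 26, and the group total is 10 × 26 = 260.

260.00 dollars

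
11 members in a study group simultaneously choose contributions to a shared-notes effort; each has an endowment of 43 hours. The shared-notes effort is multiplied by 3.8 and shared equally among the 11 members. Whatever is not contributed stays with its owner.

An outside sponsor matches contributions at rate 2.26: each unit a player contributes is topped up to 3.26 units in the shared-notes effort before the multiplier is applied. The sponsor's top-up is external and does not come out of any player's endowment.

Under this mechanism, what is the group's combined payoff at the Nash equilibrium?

The effective private return per unit is now 3.8 × 3.26 / 11 = 1.1262 > 1, so every player's dominant strategy flips to full contribution.
So the Nash equilibrium is full contribution by all 11; the group earns 3.8 × 3.26 × 473 = 5859.52.

5859.52 hours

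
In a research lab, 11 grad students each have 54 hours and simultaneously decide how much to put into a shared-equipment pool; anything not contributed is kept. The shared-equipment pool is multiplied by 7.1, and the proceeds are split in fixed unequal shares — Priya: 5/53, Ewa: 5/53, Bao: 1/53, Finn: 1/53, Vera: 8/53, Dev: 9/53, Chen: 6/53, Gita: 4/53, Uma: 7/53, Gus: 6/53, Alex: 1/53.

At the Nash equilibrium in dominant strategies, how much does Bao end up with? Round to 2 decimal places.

68.47 hours

A player with share s gets back 7.1·s per unit contributed, so full contribution is dominant for anyone with s > 1/7.1 = 0.1408 and zero contribution is dominant for anyone below.
Vera and Dev clear that bar, contributing 54 each; the remaining 9 contribute 0. Total contributed: 108.
Bao keeps 54 and receives 7.1 × 108 × 1/53 = 14.47 from the shared-equipment pool, for a payoff of 68.47.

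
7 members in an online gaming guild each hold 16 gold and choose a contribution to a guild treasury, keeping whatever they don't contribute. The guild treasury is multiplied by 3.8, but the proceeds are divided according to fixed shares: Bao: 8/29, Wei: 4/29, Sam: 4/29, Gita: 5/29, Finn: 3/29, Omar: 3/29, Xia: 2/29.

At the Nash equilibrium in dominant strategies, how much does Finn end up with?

22.29 gold

For player j, contributing a unit is worthwhile iff 3.8 × (j's share) ≥ 1, i.e. iff j's share is at least 0.2632.
Bao alone (share 8/29) is above the threshold, contributing 16; the remaining 6 contribute 0. Total contributed: 16.
Finn keeps 16 and receives 3.8 × 16 × 3/29 = 6.29 from the guild treasury, for a payoff of 22.29.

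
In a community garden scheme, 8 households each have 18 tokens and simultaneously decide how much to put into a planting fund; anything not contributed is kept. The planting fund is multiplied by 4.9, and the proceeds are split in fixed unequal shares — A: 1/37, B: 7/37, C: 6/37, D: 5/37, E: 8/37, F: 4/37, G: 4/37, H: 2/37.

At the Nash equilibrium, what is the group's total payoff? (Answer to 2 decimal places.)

Each unit j contributes comes back to j as 4.9 × (j's share), so j prefers to contribute only if that share exceeds 1/4.9 = 0.2041; otherwise keeping the unit dominates.
E alone (share 8/37) is above the threshold, contributing 18; the remaining 7 contribute 0. Total contributed: 18.
The planting fund pays out 4.9 × 18 = 88.20 in total (split across the unequal shares, but the aggregate is all that matters for the group sum).
The 7 free-riders keep 18 each, adding 126. Group total = 126 + 88.20 = 214.20.

214.20 tokens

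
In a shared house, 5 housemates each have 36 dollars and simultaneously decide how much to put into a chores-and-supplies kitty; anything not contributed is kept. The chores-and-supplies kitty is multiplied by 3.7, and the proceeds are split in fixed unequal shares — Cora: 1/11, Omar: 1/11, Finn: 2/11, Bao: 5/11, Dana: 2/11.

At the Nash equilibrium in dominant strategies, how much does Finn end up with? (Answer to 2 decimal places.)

60.22 dollars

Player j's private return per contributed unit is 3.7 × (j's share). Contributing is weakly dominant for j when that share is at least 1/3.7 = 0.2703, and contributing 0 is dominant otherwise.
The only share above 0.2703 is Bao's 5/11, contributing 36; the remaining 4 contribute 0. Total contributed: 36.
Finn keeps 36 and receives 3.7 × 36 × 2/11 = 24.22 from the chores-and-supplies kitty, for a payoff of 60.22.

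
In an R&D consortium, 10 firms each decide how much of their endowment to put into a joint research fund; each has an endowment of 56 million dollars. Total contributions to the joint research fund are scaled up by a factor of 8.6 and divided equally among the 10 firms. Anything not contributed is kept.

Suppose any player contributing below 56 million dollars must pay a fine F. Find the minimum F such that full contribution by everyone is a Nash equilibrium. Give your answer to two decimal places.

Given the others contribute fully, the best deviation is to contribute 0 (any partial contribution still incurs the fine and gives up units whose private return 0.8600 is below 1).
Deviating from 56 to 0 saves 56 million dollars but forfeits the deviator's share of the drop in the joint research fund: 8.6/10 × 56 = 48.16.
So the deviation gain is 56 − 48.16 = 7.84, and the fine must be at least 7.84 million dollars to wipe it out.

7.84 million dollars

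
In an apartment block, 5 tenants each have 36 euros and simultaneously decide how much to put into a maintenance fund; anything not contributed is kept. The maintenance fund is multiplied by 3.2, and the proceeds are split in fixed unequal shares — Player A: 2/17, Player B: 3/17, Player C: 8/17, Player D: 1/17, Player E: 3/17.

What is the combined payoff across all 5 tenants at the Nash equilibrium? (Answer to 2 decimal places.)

259.20 euros

A player with share s gets back 3.2·s per unit contributed, so full contribution is dominant for anyone with s > 1/3.2 = 0.3125 and zero contribution is dominant for anyone below.
Player C alone (share 8/17) is above the threshold, contributing 36; the remaining 4 contribute 0. Total contributed: 36.
The maintenance fund pays out 3.2 × 36 = 115.20 in total (split across the unequal shares, but the aggregate is all that matters for the group sum).
The 4 free-riders keep 36 each, adding 144. Group total = 144 + 115.20 = 259.20.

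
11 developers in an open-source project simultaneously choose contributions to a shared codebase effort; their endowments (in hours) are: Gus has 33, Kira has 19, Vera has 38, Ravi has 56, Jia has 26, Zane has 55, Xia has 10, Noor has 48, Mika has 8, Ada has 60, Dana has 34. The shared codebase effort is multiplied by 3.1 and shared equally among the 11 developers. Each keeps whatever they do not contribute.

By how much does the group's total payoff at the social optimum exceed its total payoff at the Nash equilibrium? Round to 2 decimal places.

812.70 hours

The private return per contributed unit is 3.1/11 = 0.2818 < 1 for every player regardless of endowment, so the Nash equilibrium is zero contribution and the group total is Σ E_j = 33 + 19 + 38 + 56 + 26 + 55 + 10 + 48 + 8 + 60 + 34 = 387.
Each contributed unit returns 3.100 to the group, so the social optimum is full contribution by everyone: group total = 3.100 × 387 = 1199.70.
Efficiency loss = (3.100 − 1) × 387 = 812.70.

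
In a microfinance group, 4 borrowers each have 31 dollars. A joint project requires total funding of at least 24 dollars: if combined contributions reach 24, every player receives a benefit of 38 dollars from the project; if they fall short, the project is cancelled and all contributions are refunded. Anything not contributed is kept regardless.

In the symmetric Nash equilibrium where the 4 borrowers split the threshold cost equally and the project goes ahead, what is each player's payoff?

63 dollars

Equal share of the threshold: 24/4 = 6.
At this profile no one gains by cutting their contribution: any cut drops the total below 24, the project is cancelled, contributions are refunded, and the deviator ends with 31, which is less than 31 − 6 + 38 = 63. Contributing more than 6 just wastes the excess. So contributing exactly 6 is a best response.
Each player's payoff: 31 − 6 + 38 = 63.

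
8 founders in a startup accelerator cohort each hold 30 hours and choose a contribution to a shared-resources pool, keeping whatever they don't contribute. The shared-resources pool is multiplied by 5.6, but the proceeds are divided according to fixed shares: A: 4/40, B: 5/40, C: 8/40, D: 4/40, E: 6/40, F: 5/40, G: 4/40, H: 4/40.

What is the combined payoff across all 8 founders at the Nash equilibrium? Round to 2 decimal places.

A player with share s gets back 5.6·s per unit contributed, so full contribution is dominant for anyone with s > 1/5.6 = 0.1786 and zero contribution is dominant for anyone below.
C alone (share 8/40) is above the threshold, contributing 30; the remaining 7 contribute 0. Total contributed: 30.
The shared-resources pool pays out 5.6 × 30 = 168.00 in total (split across the unequal shares, but the aggregate is all that matters for the group sum).
The 7 free-riders keep 30 each, adding 210. Group total = 210 + 168.00 = 378.00.

378.00 hours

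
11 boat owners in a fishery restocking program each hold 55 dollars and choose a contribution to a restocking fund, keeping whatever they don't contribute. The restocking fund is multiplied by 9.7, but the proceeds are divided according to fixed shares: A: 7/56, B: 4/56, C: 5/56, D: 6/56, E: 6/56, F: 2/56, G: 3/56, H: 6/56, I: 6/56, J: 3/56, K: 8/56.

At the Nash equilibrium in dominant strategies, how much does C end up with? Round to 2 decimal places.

340.80 dollars

Each unit j contributes comes back to j as 9.7 × (j's share), so j prefers to contribute only if that share exceeds 1/9.7 = 0.1031; otherwise keeping the unit dominates.
The shares above 0.1031 belong to A, D, E, H, I and K, contributing 55 each; the remaining 5 contribute 0. Total contributed: 330.
C keeps 55 and receives 9.7 × 330 × 5/56 = 285.80 from the restocking fund, for a payoff of 340.80.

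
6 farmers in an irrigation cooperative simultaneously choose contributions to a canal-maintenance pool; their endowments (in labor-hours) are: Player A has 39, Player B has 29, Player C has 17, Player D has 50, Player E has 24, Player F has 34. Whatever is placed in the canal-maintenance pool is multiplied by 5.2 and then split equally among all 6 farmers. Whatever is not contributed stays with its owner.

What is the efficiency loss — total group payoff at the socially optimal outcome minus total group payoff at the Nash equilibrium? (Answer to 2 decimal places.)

The private return per contributed unit is 5.2/6 = 0.8667 < 1 for every player regardless of endowment, so the Nash equilibrium is zero contribution and the group total is Σ E_j = 39 + 29 + 17 + 50 + 24 + 34 = 193.
Each contributed unit returns 5.200 to the group, so the social optimum is full contribution by everyone: group total = 5.200 × 193 = 1003.60.
Efficiency loss = (5.200 − 1) × 193 = 810.60.

810.60 labor-hours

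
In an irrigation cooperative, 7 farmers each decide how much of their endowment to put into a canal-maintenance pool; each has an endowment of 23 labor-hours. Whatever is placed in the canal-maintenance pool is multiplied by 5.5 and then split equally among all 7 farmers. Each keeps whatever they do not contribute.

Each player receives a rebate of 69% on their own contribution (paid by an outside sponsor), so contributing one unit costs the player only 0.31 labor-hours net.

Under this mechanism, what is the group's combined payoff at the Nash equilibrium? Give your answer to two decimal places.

Under the mechanism each unit contributed yields (5.5/7) / 0.31 = 2.5346 back to its contributor per unit of net cost, which exceeds 1, making full contribution the dominant choice for everyone.
So the Nash equilibrium is full contribution by all 7; the group earns 7 × (23 × 0.69 + 5.5 × 23) = 996.59.

996.59 labor-hours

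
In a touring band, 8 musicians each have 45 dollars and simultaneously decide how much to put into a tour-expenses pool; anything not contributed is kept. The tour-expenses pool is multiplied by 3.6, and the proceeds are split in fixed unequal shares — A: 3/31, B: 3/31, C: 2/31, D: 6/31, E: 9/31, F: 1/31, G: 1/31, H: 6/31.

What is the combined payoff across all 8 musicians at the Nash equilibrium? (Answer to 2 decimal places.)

A player with share s gets back 3.6·s per unit contributed, so full contribution is dominant for anyone with s > 1/3.6 = 0.2778 and zero contribution is dominant for anyone below.
Only E (9/31) clears that bar, contributing 45; the remaining 7 contribute 0. Total contributed: 45.
The tour-expenses pool pays out 3.6 × 45 = 162.00 in total (split across the unequal shares, but the aggregate is all that matters for the group sum).
The 7 free-riders keep 45 each, adding 315. Group total = 315 + 162.00 = 477.00.

477.00 dollars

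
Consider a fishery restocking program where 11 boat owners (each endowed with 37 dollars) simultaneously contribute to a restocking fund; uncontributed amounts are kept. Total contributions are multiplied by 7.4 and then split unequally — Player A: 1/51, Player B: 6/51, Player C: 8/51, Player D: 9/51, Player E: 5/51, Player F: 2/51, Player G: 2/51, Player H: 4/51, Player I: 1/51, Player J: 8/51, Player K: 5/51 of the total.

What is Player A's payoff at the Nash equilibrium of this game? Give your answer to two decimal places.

53.11 dollars

A player with share s gets back 7.4·s per unit contributed, so full contribution is dominant for anyone with s > 1/7.4 = 0.1351 and zero contribution is dominant for anyone below.
Player C, Player D and Player J are above the threshold, contributing 37 each; the remaining 8 contribute 0. Total contributed: 111.
Player A keeps 37 and receives 7.4 × 111 × 1/51 = 16.11 from the restocking fund, for a payoff of 53.11.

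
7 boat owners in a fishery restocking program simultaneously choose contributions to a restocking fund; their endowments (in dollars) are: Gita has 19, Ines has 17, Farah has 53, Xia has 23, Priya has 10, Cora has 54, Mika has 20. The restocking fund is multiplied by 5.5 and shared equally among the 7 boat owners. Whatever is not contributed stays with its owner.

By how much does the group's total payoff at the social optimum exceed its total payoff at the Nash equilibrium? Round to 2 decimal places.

The private return per contributed unit is 5.5/7 = 0.7857 < 1 for every player regardless of endowment, so the Nash equilibrium is zero contribution and the group total is Σ E_j = 19 + 17 + 53 + 23 + 10 + 54 + 20 = 196.
Each contributed unit returns 5.500 to the group, so the social optimum is full contribution by everyone: group total = 5.500 × 196 = 1078.00.
Efficiency loss = (5.500 − 1) × 196 = 882.00.

882.00 dollars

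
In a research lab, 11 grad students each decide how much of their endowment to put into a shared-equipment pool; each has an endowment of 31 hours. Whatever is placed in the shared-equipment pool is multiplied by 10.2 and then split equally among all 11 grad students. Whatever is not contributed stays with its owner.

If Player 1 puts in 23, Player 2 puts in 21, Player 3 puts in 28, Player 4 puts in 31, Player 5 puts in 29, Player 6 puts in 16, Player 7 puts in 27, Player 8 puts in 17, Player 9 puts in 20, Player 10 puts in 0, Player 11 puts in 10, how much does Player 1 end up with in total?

213.85 hours

Total contributed: 23 + 21 + 28 + 31 + 29 + 16 + 27 + 17 + 20 + 0 + 10 = 222.
Each receives 10.2 × 222 / 11 = 205.85 from the shared-equipment pool.
Player 1 keeps 31 − 23 = 8, so Player 1's payoff is 8 + 205.85 = 213.85.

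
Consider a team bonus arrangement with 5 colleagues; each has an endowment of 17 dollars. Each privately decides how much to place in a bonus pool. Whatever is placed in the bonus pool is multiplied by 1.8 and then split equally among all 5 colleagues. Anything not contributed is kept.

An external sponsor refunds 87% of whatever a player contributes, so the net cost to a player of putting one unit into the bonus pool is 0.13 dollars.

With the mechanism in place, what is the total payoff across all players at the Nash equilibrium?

The effective private return per unit is now (1.8/5) / 0.13 = 2.7692 > 1, so every player's dominant strategy flips to full contribution.
At the Nash equilibrium everyone contributes 17. Group total payoff = 5 × (17 × 0.87 + 1.8 × 17) = 226.95.

226.95 dollars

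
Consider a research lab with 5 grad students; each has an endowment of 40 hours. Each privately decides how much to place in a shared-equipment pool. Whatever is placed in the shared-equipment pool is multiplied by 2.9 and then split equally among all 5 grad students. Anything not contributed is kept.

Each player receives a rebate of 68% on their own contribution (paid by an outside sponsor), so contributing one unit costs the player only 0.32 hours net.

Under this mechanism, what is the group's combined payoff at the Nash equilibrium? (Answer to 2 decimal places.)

With the mechanism, a contributed unit returns (2.9/5) / 0.32 = 1.8125 per unit of net cost to the contributor — now above 1 — so contributing fully is weakly dominant for every player.
So the Nash equilibrium is full contribution by all 5; the group earns 5 × (40 × 0.68 + 2.9 × 40) = 716.00.

716.00 hours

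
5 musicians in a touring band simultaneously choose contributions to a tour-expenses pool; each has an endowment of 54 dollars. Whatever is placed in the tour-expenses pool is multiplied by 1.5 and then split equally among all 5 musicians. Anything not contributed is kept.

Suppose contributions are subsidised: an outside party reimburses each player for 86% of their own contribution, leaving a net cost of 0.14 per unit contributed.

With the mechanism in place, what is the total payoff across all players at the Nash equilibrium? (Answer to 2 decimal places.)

637.20 dollars

The effective private return per unit is now (1.5/5) / 0.14 = 2.1429 > 1, so every player's dominant strategy flips to full contribution.
So the Nash equilibrium is full contribution by all 5; the group earns 5 × (54 × 0.86 + 1.5 × 54) = 637.20.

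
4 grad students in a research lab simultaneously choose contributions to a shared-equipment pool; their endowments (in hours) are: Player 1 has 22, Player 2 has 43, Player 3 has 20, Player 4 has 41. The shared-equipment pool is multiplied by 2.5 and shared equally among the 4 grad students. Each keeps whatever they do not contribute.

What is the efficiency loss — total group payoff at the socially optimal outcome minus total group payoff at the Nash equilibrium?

189.00 hours

The private return per contributed unit is 2.5/4 = 0.6250 < 1 for every player regardless of endowment, so the Nash equilibrium is zero contribution and the group total is Σ E_j = 22 + 43 + 20 + 41 = 126.
Each contributed unit returns 2.500 to the group, so the social optimum is full contribution by everyone: group total = 2.500 × 126 = 315.00.
Efficiency loss = (2.500 − 1) × 126 = 189.00.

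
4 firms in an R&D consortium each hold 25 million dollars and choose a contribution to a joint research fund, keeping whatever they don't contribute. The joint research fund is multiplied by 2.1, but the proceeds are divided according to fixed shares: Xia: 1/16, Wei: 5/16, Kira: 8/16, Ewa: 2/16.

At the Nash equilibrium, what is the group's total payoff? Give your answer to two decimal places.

127.50 million dollars

Each unit j contributes comes back to j as 2.1 × (j's share), so j prefers to contribute only if that share exceeds 1/2.1 = 0.4762; otherwise keeping the unit dominates.
The only share above 0.4762 is Kira's 8/16, contributing 25; the remaining 3 contribute 0. Total contributed: 25.
The joint research fund pays out 2.1 × 25 = 52.50 in total (split across the unequal shares, but the aggregate is all that matters for the group sum).
The 3 free-riders keep 25 each, adding 75. Group total = 75 + 52.50 = 127.50.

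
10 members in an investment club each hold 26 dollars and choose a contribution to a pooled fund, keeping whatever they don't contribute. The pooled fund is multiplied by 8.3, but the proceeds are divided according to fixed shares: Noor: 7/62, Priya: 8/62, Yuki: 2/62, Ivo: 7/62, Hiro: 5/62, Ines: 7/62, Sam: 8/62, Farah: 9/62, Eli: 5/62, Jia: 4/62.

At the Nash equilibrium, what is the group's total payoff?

A player with share s gets back 8.3·s per unit contributed, so full contribution is dominant for anyone with s > 1/8.3 = 0.1205 and zero contribution is dominant for anyone below.
Priya, Sam and Farah are above the threshold, contributing 26 each; the remaining 7 contribute 0. Total contributed: 78.
The pooled fund pays out 8.3 × 78 = 647.40 in total (split across the unequal shares, but the aggregate is all that matters for the group sum).
The 7 free-riders keep 26 each, adding 182. Group total = 182 + 647.40 = 829.40.

829.40 dollars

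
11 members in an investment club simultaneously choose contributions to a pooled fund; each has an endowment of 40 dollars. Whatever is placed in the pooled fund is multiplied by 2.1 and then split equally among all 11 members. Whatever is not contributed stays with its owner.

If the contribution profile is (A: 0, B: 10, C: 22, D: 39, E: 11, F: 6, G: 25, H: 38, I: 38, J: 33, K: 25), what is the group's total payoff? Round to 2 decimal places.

711.70 dollars

Total contributed: 0 + 10 + 22 + 39 + 11 + 6 + 25 + 38 + 38 + 33 + 25 = 247; total kept: 11 × 40 − 247 = 193.
The pooled fund pays out 2.1 × 247 = 518.70 in aggregate.
Group total = 193 + 518.70 = 711.70.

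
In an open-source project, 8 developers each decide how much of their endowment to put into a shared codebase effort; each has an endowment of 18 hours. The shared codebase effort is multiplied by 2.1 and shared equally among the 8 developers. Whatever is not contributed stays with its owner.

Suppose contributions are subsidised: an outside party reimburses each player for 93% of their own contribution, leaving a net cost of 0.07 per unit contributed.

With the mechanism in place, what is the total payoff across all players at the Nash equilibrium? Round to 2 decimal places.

436.32 hours

Under the mechanism each unit contributed yields (2.1/8) / 0.07 = 3.7500 back to its contributor per unit of net cost, which exceeds 1, making full contribution the dominant choice for everyone.
At the Nash equilibrium everyone contributes 18. Group total payoff = 8 × (18 × 0.93 + 2.1 × 18) = 436.32.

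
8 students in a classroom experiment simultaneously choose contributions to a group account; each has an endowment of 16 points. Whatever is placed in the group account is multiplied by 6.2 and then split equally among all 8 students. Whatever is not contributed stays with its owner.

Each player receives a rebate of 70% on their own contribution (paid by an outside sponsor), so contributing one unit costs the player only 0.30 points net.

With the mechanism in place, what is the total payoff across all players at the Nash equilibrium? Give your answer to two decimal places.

With the mechanism, a contributed unit returns (6.2/8) / 0.30 = 2.5833 per unit of net cost to the contributor — now above 1 — so contributing fully is weakly dominant for every player.
At the Nash equilibrium everyone contributes 16. Group total payoff = 8 × (16 × 0.70 + 6.2 × 16) = 883.20.

883.20 points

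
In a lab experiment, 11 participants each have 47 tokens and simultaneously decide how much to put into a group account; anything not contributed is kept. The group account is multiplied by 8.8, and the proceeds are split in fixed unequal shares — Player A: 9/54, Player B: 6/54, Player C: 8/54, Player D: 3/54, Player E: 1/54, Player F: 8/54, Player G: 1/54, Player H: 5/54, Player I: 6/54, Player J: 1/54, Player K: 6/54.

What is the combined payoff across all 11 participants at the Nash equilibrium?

1616.80 tokens

Player j's private return per contributed unit is 8.8 × (j's share). Contributing is weakly dominant for j when that share is at least 1/8.8 = 0.1136, and contributing 0 is dominant otherwise.
The shares above 0.1136 belong to Player A, Player C and Player F, contributing 47 each; the remaining 8 contribute 0. Total contributed: 141.
The group account pays out 8.8 × 141 = 1240.80 in total (split across the unequal shares, but the aggregate is all that matters for the group sum).
The 8 free-riders keep 47 each, adding 376. Group total = 376 + 1240.80 = 1616.80.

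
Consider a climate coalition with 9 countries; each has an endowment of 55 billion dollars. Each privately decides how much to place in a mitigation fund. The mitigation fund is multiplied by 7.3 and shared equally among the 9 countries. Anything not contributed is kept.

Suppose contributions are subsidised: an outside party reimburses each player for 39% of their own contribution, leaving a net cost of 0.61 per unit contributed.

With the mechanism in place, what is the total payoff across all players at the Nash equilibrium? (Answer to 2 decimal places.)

Under the mechanism each unit contributed yields (7.3/9) / 0.61 = 1.3297 back to its contributor per unit of net cost, which exceeds 1, making full contribution the dominant choice for everyone.
So the Nash equilibrium is full contribution by all 9; the group earns 9 × (55 × 0.39 + 7.3 × 55) = 3806.55.

3806.55 billion dollars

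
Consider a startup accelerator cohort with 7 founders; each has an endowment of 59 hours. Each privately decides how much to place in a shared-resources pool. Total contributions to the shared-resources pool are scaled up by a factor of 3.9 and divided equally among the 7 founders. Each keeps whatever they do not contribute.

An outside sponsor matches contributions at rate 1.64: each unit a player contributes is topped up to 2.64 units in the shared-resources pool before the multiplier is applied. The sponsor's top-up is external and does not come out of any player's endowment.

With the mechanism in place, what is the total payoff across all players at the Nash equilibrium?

4252.25 hours

With the mechanism, a contributed unit returns 3.9 × 2.64 / 7 = 1.4709 per unit of net cost to the contributor — now above 1 — so contributing fully is weakly dominant for every player.
At the Nash equilibrium everyone contributes 59. Group total payoff = 3.9 × 2.64 × 413 = 4252.25.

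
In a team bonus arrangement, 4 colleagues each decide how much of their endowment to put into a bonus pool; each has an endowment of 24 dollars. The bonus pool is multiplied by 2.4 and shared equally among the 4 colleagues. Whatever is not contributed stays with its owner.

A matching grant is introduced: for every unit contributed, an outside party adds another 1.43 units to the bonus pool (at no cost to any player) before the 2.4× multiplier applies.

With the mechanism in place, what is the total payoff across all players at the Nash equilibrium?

559.87 dollars

Under the mechanism each unit contributed yields 2.4 × 2.43 / 4 = 1.4580 back to its contributor per unit of net cost, which exceeds 1, making full contribution the dominant choice for everyone.
At the Nash equilibrium everyone contributes 24. Group total payoff = 2.4 × 2.43 × 96 = 559.87.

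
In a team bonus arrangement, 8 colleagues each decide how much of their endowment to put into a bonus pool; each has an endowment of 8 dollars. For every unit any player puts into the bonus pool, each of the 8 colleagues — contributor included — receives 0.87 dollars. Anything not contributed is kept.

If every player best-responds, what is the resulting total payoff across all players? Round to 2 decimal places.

The private return per contributed unit is 0.87 < 1, so contributing 0 is dominant for every player. At the Nash equilibrium everyone keeps their 8, and the group total is 8 × 8 = 64.

64.00 dollars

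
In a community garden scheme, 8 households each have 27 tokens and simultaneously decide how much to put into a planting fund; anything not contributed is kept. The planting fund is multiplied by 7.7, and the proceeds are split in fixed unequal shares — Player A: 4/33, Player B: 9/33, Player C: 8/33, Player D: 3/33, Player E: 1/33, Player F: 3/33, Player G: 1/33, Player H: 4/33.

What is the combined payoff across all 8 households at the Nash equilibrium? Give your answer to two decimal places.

577.80 tokens

Player j's private return per contributed unit is 7.7 × (j's share). Contributing is weakly dominant for j when that share is at least 1/7.7 = 0.1299, and contributing 0 is dominant otherwise.
Player B and Player C clear that bar, contributing 27 each; the remaining 6 contribute 0. Total contributed: 54.
The planting fund pays out 7.7 × 54 = 415.80 in total (split across the unequal shares, but the aggregate is all that matters for the group sum).
The 6 free-riders keep 27 each, adding 162. Group total = 162 + 415.80 = 577.80.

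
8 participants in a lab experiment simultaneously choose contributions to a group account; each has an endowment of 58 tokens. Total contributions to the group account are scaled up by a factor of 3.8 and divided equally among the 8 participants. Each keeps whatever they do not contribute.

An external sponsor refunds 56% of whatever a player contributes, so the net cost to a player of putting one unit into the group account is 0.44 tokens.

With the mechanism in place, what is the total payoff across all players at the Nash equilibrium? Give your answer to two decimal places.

2023.04 tokens

With the mechanism, a contributed unit returns (3.8/8) / 0.44 = 1.0795 per unit of net cost to the contributor — now above 1 — so contributing fully is weakly dominant for every player.
So the Nash equilibrium is full contribution by all 8; the group earns 8 × (58 × 0.56 + 3.8 × 58) = 2023.04.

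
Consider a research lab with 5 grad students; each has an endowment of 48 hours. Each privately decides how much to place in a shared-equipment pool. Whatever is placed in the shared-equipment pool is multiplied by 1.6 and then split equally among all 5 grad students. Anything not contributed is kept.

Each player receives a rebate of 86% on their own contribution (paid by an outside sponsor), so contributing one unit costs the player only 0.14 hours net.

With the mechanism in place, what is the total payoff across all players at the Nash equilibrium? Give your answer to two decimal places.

590.40 hours

The effective private return per unit is now (1.6/5) / 0.14 = 2.2857 > 1, so every player's dominant strategy flips to full contribution.
At the Nash equilibrium everyone contributes 48. Group total payoff = 5 × (48 × 0.86 + 1.6 × 48) = 590.40.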